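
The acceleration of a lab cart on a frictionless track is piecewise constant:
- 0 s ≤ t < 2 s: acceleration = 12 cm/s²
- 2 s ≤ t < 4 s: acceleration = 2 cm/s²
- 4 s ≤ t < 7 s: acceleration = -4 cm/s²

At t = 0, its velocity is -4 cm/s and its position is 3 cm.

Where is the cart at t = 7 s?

117 cm

On each constant-a segment, Δv = aΔt and Δx = v₀Δt + ½aΔt²; chain segment to segment.
0–2 s: v starts -4 cm/s; Δx = -4·2 + ½·12·2² = 16 cm; v ends 20 cm/s.
2–4 s: v starts 20 cm/s; Δx = 20·2 + ½·2·2² = 44 cm; v ends 24 cm/s.
4–7 s: v starts 24 cm/s; Δx = 24·3 + ½·-4·3² = 54 cm; v ends 12 cm/s.
x(7) = 3 + Σ Δx = 117 cm.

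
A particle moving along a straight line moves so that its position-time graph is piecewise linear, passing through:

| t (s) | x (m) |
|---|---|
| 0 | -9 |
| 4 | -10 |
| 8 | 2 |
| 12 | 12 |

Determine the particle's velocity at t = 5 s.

3 m/s

Velocity is the slope of the x-t graph on 4–8 s: (2 − -10)/(8 − 4) = 3 m/s.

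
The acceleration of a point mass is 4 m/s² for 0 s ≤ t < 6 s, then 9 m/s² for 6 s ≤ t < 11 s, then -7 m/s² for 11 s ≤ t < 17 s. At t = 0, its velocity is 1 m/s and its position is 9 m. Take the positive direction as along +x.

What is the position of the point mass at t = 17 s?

618.5 m

On each constant-a segment, Δv = aΔt and Δx = v₀Δt + ½aΔt²; chain segment to segment.
0–6 s: v starts 1 m/s; Δx = 1·6 + ½·4·6² = 78 m; v ends 25 m/s.
6–11 s: v starts 25 m/s; Δx = 25·5 + ½·9·5² = 237.5 m; v ends 70 m/s.
11–17 s: v starts 70 m/s; Δx = 70·6 + ½·-7·6² = 294 m; v ends 28 m/s.
x(17) = 9 + Σ Δx = 618.5 m.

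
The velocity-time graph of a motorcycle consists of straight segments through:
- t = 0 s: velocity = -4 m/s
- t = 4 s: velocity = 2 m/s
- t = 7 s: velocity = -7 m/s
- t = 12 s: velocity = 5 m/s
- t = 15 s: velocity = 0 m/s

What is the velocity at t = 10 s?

On 7–12 s the graph is linear from -7 to 5 m/s: v(10) = -7 + (5 − -7)·(10 − 7)/(12 − 7) = 0.2 m/s.

0.2 m/s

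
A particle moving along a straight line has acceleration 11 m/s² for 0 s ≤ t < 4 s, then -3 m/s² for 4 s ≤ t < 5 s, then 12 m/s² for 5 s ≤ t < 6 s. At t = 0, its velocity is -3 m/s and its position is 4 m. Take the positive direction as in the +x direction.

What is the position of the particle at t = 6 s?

163.5 m

On each constant-a segment, Δv = aΔt and Δx = v₀Δt + ½aΔt²; chain segment to segment.
0–4 s: v starts -3 m/s; Δx = -3·4 + ½·11·4² = 76 m; v ends 41 m/s.
4–5 s: v starts 41 m/s; Δx = 41·1 + ½·-3·1² = 39.5 m; v ends 38 m/s.
5–6 s: v starts 38 m/s; Δx = 38·1 + ½·12·1² = 44 m; v ends 50 m/s.
x(6) = 4 + Σ Δx = 163.5 m.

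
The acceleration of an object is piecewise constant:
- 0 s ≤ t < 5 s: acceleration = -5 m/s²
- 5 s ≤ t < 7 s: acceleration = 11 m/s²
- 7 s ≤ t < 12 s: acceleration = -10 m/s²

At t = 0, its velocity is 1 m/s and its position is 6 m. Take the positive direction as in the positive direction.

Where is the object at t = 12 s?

On each constant-a segment, Δv = aΔt and Δx = v₀Δt + ½aΔt²; chain segment to segment.
0–5 s: v starts 1 m/s; Δx = 1·5 + ½·-5·5² = -57.5 m; v ends -24 m/s.
5–7 s: v starts -24 m/s; Δx = -24·2 + ½·11·2² = -26 m; v ends -2 m/s.
7–12 s: v starts -2 m/s; Δx = -2·5 + ½·-10·5² = -135 m; v ends -52 m/s.
x(12) = 6 + Σ Δx = -212.5 m.

-212.5 m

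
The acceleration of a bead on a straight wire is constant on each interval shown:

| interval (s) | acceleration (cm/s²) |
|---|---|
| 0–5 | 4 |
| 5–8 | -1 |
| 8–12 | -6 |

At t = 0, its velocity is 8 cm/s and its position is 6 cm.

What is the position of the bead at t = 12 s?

227.5 cm

On each constant-a segment, Δv = aΔt and Δx = v₀Δt + ½aΔt²; chain segment to segment.
0–5 s: v starts 8 cm/s; Δx = 8·5 + ½·4·5² = 90 cm; v ends 28 cm/s.
5–8 s: v starts 28 cm/s; Δx = 28·3 + ½·-1·3² = 79.5 cm; v ends 25 cm/s.
8–12 s: v starts 25 cm/s; Δx = 25·4 + ½·-6·4² = 52 cm; v ends 1 cm/s.
x(12) = 6 + Σ Δx = 227.5 cm.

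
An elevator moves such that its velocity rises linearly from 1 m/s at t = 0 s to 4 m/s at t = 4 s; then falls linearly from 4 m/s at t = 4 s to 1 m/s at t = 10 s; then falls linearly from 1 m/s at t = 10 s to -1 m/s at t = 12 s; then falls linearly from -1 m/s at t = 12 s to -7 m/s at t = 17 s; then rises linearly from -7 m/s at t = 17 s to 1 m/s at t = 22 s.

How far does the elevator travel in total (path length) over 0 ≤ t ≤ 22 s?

Distance (not displacement) is the total path length: add the absolute areas under v-t.
0–4 s: |½(1 + 4)(4)| = 10 m
4–10 s: |½(4 + 1)(6)| = 15 m
10–12 s: v = 0 at t = 11 s; triangle areas 0.5 + 0.5 = 1 m
12–17 s: |½(-1 + -7)(5)| = 20 m
17–22 s: v = 0 at t = 21.375 s; triangle areas 15.3125 + 0.3125 = 15.625 m
Total distance = 61.625 m

61.625 m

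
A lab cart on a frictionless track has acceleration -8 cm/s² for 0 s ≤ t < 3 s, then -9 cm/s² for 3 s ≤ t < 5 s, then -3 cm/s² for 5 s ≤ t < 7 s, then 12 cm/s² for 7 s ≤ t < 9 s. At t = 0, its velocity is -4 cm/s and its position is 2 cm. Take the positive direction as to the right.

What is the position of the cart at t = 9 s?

-298 cm

On each constant-a segment, Δv = aΔt and Δx = v₀Δt + ½aΔt²; chain segment to segment.
0–3 s: v starts -4 cm/s; Δx = -4·3 + ½·-8·3² = -48 cm; v ends -28 cm/s.
3–5 s: v starts -28 cm/s; Δx = -28·2 + ½·-9·2² = -74 cm; v ends -46 cm/s.
5–7 s: v starts -46 cm/s; Δx = -46·2 + ½·-3·2² = -98 cm; v ends -52 cm/s.
7–9 s: v starts -52 cm/s; Δx = -52·2 + ½·12·2² = -80 cm; v ends -28 cm/s.
x(9) = 2 + Σ Δx = -298 cm.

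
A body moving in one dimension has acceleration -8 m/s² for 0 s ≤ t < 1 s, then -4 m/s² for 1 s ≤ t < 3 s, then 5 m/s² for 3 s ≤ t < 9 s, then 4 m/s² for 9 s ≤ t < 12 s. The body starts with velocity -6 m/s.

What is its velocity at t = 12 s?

Δv equals the area under the a-t graph; then v = v₀ + Δv.
0–1 s: -8 × 1 = -8 m/s
1–3 s: -4 × 2 = -8 m/s
3–9 s: 5 × 6 = 30 m/s
9–12 s: 4 × 3 = 12 m/s
Δv = 26 m/s, so v(12) = -6 + (26) = 20 m/s.

20 m/s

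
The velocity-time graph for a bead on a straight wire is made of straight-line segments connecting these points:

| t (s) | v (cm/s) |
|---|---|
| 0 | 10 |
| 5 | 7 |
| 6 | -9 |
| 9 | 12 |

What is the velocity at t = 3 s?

On 0–5 s the graph is linear from 10 to 7 cm/s: v(3) = 10 + (7 − 10)·(3 − 0)/(5 − 0) = 8.2 cm/s.

8.2 cm/s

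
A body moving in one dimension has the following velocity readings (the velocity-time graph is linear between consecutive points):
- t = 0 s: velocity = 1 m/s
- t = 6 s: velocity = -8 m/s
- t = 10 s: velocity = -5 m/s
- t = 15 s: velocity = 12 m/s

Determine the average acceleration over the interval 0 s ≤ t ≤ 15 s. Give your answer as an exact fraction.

11/15 m/s²

Average acceleration = Δv/Δt = (12 − 1)/(15 − 0) = 11/15 m/s².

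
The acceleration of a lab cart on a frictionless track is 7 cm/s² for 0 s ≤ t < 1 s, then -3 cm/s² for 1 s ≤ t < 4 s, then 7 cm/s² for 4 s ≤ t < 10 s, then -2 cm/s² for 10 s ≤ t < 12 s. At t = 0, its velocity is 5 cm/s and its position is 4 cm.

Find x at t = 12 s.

265 cm

On each constant-a segment, Δv = aΔt and Δx = v₀Δt + ½aΔt²; chain segment to segment.
0–1 s: v starts 5 cm/s; Δx = 5·1 + ½·7·1² = 8.5 cm; v ends 12 cm/s.
1–4 s: v starts 12 cm/s; Δx = 12·3 + ½·-3·3² = 22.5 cm; v ends 3 cm/s.
4–10 s: v starts 3 cm/s; Δx = 3·6 + ½·7·6² = 144 cm; v ends 45 cm/s.
10–12 s: v starts 45 cm/s; Δx = 45·2 + ½·-2·2² = 86 cm; v ends 41 cm/s.
x(12) = 4 + Σ Δx = 265 cm.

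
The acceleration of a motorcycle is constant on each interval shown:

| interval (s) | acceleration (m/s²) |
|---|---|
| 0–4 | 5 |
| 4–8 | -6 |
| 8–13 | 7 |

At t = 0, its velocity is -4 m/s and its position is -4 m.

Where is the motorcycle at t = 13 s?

On each constant-a segment, Δv = aΔt and Δx = v₀Δt + ½aΔt²; chain segment to segment.
0–4 s: v starts -4 m/s; Δx = -4·4 + ½·5·4² = 24 m; v ends 16 m/s.
4–8 s: v starts 16 m/s; Δx = 16·4 + ½·-6·4² = 16 m; v ends -8 m/s.
8–13 s: v starts -8 m/s; Δx = -8·5 + ½·7·5² = 47.5 m; v ends 27 m/s.
x(13) = -4 + Σ Δx = 83.5 m.

83.5 m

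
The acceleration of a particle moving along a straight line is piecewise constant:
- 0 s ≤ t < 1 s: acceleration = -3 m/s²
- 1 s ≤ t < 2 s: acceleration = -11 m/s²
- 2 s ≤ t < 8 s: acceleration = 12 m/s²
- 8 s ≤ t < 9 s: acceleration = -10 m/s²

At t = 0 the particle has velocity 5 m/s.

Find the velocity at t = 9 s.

53 m/s

Δv equals the area under the a-t graph; then v = v₀ + Δv.
0–1 s: -3 × 1 = -3 m/s
1–2 s: -11 × 1 = -11 m/s
2–8 s: 12 × 6 = 72 m/s
8–9 s: -10 × 1 = -10 m/s
Δv = 48 m/s, so v(9) = 5 + (48) = 53 m/s.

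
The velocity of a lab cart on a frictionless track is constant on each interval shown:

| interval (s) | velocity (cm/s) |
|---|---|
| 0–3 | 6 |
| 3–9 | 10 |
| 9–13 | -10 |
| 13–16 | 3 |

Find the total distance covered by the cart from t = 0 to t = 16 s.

127 cm

Total distance travelled is ∫|v| dt — sum the magnitudes of each area piece.
0–3 s: |6| × 3 = 18 cm
3–9 s: |10| × 6 = 60 cm
9–13 s: |-10| × 4 = 40 cm
13–16 s: |3| × 3 = 9 cm
Total distance = 127 cm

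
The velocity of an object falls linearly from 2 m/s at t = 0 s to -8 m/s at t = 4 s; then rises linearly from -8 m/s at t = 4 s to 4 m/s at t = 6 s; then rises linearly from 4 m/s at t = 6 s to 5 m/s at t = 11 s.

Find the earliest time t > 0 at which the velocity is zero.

t = 0.8 s

v changes sign on 0–4 s (from 2 to -8); the graph is linear there, so v = 0 at t = 0 + (-2)·(4 − 0)/(-8 − 2) = 0.8 s.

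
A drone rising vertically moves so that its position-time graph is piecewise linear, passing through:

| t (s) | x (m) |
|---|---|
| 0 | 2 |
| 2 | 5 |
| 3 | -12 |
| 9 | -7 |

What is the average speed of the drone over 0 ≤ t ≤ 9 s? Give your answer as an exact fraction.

25/9 m/s

Average speed = (total path length)/(elapsed time); on a piecewise-linear x-t graph the path length is Σ|Δx|.
0–2 s: |Δx| = |5 − 2| = 3 m
2–3 s: |Δx| = |-12 − 5| = 17 m
3–9 s: |Δx| = |-7 − -12| = 5 m
Total path = 25 m; average speed = 25/9 = 25/9 m/s.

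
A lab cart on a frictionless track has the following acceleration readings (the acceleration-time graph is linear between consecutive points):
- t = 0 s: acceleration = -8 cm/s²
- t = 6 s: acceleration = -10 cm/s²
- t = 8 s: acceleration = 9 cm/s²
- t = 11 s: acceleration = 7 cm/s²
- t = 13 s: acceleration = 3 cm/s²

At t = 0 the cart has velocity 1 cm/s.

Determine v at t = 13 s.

Δv equals the area under the a-t graph; then v = v₀ + Δv.
0–6 s: ½(-8 + -10)(6) = -54 cm/s
6–8 s: ½(-10 + 9)(2) = -1 cm/s
8–11 s: ½(9 + 7)(3) = 24 cm/s
11–13 s: ½(7 + 3)(2) = 10 cm/s
Δv = -21 cm/s, so v(13) = 1 + (-21) = -20 cm/s.

-20 cm/s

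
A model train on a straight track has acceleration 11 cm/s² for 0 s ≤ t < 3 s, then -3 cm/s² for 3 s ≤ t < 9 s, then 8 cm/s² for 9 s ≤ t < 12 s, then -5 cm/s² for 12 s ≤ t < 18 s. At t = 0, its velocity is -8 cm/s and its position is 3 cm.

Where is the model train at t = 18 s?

On each constant-a segment, Δv = aΔt and Δx = v₀Δt + ½aΔt²; chain segment to segment.
0–3 s: v starts -8 cm/s; Δx = -8·3 + ½·11·3² = 25.5 cm; v ends 25 cm/s.
3–9 s: v starts 25 cm/s; Δx = 25·6 + ½·-3·6² = 96 cm; v ends 7 cm/s.
9–12 s: v starts 7 cm/s; Δx = 7·3 + ½·8·3² = 57 cm; v ends 31 cm/s.
12–18 s: v starts 31 cm/s; Δx = 31·6 + ½·-5·6² = 96 cm; v ends 1 cm/s.
x(18) = 3 + Σ Δx = 277.5 cm.

277.5 cm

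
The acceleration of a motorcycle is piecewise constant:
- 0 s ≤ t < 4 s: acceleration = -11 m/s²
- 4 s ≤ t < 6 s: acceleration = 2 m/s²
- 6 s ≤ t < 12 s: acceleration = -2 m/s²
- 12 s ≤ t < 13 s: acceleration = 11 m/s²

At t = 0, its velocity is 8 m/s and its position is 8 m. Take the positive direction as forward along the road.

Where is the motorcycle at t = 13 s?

-382.5 m

On each constant-a segment, Δv = aΔt and Δx = v₀Δt + ½aΔt²; chain segment to segment.
0–4 s: v starts 8 m/s; Δx = 8·4 + ½·-11·4² = -56 m; v ends -36 m/s.
4–6 s: v starts -36 m/s; Δx = -36·2 + ½·2·2² = -68 m; v ends -32 m/s.
6–12 s: v starts -32 m/s; Δx = -32·6 + ½·-2·6² = -228 m; v ends -44 m/s.
12–13 s: v starts -44 m/s; Δx = -44·1 + ½·11·1² = -38.5 m; v ends -33 m/s.
x(13) = 8 + Σ Δx = -382.5 m.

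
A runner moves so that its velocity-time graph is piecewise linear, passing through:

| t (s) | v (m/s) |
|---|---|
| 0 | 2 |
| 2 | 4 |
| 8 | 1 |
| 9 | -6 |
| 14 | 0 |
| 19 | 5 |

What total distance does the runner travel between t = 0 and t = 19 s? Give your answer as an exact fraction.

Distance (not displacement) is the total path length: add the absolute areas under v-t.
0–2 s: |½(2 + 4)(2)| = 6 m
2–8 s: |½(4 + 1)(6)| = 15 m
8–9 s: v = 0 at t = 57/7 s; triangle areas 1/14 + 18/7 = 37/14 m
9–14 s: |½(-6 + 0)(5)| = 15 m
14–19 s: |½(0 + 5)(5)| = 12.5 m
Total distance = 358/7 m

358/7 m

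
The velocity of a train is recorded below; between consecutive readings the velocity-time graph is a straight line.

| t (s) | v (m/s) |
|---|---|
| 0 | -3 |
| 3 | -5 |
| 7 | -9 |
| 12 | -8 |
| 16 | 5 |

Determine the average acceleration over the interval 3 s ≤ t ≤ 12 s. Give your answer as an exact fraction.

Average acceleration = Δv/Δt = (-8 − -5)/(12 − 3) = -1/3 m/s².

-1/3 m/s²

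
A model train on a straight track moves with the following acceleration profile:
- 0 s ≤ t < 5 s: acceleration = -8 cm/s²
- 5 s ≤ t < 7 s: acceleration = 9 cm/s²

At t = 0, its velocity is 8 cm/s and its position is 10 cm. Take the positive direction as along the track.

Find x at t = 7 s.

On each constant-a segment, Δv = aΔt and Δx = v₀Δt + ½aΔt²; chain segment to segment.
0–5 s: v starts 8 cm/s; Δx = 8·5 + ½·-8·5² = -60 cm; v ends -32 cm/s.
5–7 s: v starts -32 cm/s; Δx = -32·2 + ½·9·2² = -46 cm; v ends -14 cm/s.
x(7) = 10 + Σ Δx = -96 cm.

-96 cm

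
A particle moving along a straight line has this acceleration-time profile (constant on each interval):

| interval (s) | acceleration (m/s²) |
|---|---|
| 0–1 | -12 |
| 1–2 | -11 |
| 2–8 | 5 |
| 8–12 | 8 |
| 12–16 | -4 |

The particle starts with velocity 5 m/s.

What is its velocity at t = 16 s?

28 m/s

Δv equals the area under the a-t graph; then v = v₀ + Δv.
0–1 s: -12 × 1 = -12 m/s
1–2 s: -11 × 1 = -11 m/s
2–8 s: 5 × 6 = 30 m/s
8–12 s: 8 × 4 = 32 m/s
12–16 s: -4 × 4 = -16 m/s
Δv = 23 m/s, so v(16) = 5 + (23) = 28 m/s.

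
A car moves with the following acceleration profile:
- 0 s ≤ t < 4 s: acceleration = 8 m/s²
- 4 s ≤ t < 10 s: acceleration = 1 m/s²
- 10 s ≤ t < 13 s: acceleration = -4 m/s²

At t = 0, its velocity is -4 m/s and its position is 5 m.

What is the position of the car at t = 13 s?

323 m

On each constant-a segment, Δv = aΔt and Δx = v₀Δt + ½aΔt²; chain segment to segment.
0–4 s: v starts -4 m/s; Δx = -4·4 + ½·8·4² = 48 m; v ends 28 m/s.
4–10 s: v starts 28 m/s; Δx = 28·6 + ½·1·6² = 186 m; v ends 34 m/s.
10–13 s: v starts 34 m/s; Δx = 34·3 + ½·-4·3² = 84 m; v ends 22 m/s.
x(13) = 5 + Σ Δx = 323 m.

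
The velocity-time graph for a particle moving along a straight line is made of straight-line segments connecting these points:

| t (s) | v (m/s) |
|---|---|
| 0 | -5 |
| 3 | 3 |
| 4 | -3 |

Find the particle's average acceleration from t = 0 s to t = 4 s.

Average acceleration = Δv/Δt = (-3 − -5)/(4 − 0) = 0.5 m/s².

0.5 m/s²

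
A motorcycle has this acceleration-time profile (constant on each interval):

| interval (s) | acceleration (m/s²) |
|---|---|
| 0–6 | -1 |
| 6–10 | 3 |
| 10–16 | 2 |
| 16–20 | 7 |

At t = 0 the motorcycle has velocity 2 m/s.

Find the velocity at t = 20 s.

Δv equals the area under the a-t graph; then v = v₀ + Δv.
0–6 s: -1 × 6 = -6 m/s
6–10 s: 3 × 4 = 12 m/s
10–16 s: 2 × 6 = 12 m/s
16–20 s: 7 × 4 = 28 m/s
Δv = 46 m/s, so v(20) = 2 + (46) = 48 m/s.

48 m/s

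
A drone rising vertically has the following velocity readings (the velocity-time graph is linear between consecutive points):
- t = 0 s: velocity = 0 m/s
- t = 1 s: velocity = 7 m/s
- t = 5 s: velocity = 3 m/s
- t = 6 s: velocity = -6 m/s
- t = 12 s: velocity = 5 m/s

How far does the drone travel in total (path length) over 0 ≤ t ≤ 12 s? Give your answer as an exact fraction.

Distance (not displacement) is the total path length: add the absolute areas under v-t.
0–1 s: |½(0 + 7)(1)| = 3.5 m
1–5 s: |½(7 + 3)(4)| = 20 m
5–6 s: v = 0 at t = 16/3 s; triangle areas 0.5 + 2 = 2.5 m
6–12 s: v = 0 at t = 102/11 s; triangle areas 108/11 + 75/11 = 183/11 m
Total distance = 469/11 m

469/11 m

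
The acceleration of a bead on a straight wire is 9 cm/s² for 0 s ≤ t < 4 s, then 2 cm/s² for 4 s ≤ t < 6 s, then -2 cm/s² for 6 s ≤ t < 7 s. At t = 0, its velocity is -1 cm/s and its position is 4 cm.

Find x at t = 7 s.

184 cm

On each constant-a segment, Δv = aΔt and Δx = v₀Δt + ½aΔt²; chain segment to segment.
0–4 s: v starts -1 cm/s; Δx = -1·4 + ½·9·4² = 68 cm; v ends 35 cm/s.
4–6 s: v starts 35 cm/s; Δx = 35·2 + ½·2·2² = 74 cm; v ends 39 cm/s.
6–7 s: v starts 39 cm/s; Δx = 39·1 + ½·-2·1² = 38 cm; v ends 37 cm/s.
x(7) = 4 + Σ Δx = 184 cm.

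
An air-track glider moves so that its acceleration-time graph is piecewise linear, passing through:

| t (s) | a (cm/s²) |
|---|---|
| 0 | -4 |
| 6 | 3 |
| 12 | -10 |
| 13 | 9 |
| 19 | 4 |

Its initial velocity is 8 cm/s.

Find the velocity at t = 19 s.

Δv equals the area under the a-t graph; then v = v₀ + Δv.
0–6 s: ½(-4 + 3)(6) = -3 cm/s
6–12 s: ½(3 + -10)(6) = -21 cm/s
12–13 s: ½(-10 + 9)(1) = -0.5 cm/s
13–19 s: ½(9 + 4)(6) = 39 cm/s
Δv = 14.5 cm/s, so v(19) = 8 + (14.5) = 22.5 cm/s.

22.5 cm/s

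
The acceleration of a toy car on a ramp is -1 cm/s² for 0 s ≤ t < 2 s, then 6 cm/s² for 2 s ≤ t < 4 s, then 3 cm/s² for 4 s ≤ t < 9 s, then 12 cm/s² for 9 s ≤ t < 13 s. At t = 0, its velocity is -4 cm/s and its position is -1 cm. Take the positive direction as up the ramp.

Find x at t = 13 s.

On each constant-a segment, Δv = aΔt and Δx = v₀Δt + ½aΔt²; chain segment to segment.
0–2 s: v starts -4 cm/s; Δx = -4·2 + ½·-1·2² = -10 cm; v ends -6 cm/s.
2–4 s: v starts -6 cm/s; Δx = -6·2 + ½·6·2² = 0 cm; v ends 6 cm/s.
4–9 s: v starts 6 cm/s; Δx = 6·5 + ½·3·5² = 67.5 cm; v ends 21 cm/s.
9–13 s: v starts 21 cm/s; Δx = 21·4 + ½·12·4² = 180 cm; v ends 69 cm/s.
x(13) = -1 + Σ Δx = 236.5 cm.

236.5 cm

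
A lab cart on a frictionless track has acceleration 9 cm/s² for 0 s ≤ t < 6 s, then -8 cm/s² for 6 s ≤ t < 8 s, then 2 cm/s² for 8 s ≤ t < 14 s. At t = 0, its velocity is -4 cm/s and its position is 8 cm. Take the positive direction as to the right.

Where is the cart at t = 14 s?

470 cm

On each constant-a segment, Δv = aΔt and Δx = v₀Δt + ½aΔt²; chain segment to segment.
0–6 s: v starts -4 cm/s; Δx = -4·6 + ½·9·6² = 138 cm; v ends 50 cm/s.
6–8 s: v starts 50 cm/s; Δx = 50·2 + ½·-8·2² = 84 cm; v ends 34 cm/s.
8–14 s: v starts 34 cm/s; Δx = 34·6 + ½·2·6² = 240 cm; v ends 46 cm/s.
x(14) = 8 + Σ Δx = 470 cm.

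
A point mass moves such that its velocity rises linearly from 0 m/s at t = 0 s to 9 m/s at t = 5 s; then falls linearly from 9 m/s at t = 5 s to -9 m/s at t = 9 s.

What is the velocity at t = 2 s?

3.6 m/s

On 0–5 s the graph is linear from 0 to 9 m/s: v(2) = 0 + (9 − 0)·(2 − 0)/(5 − 0) = 3.6 m/s.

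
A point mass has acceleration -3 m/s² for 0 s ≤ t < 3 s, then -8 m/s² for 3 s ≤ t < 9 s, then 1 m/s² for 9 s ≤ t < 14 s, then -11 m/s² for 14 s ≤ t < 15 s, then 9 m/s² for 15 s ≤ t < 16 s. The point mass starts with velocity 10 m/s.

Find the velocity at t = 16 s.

-44 m/s

Δv equals the area under the a-t graph; then v = v₀ + Δv.
0–3 s: -3 × 3 = -9 m/s
3–9 s: -8 × 6 = -48 m/s
9–14 s: 1 × 5 = 5 m/s
14–15 s: -11 × 1 = -11 m/s
15–16 s: 9 × 1 = 9 m/s
Δv = -54 m/s, so v(16) = 10 + (-54) = -44 m/s.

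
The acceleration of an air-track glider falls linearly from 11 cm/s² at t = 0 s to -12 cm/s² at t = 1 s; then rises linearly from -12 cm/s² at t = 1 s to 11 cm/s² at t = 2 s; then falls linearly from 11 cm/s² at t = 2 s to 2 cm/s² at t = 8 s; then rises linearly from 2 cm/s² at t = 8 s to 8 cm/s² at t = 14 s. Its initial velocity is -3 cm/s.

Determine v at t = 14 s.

65 cm/s

Δv equals the area under the a-t graph; then v = v₀ + Δv.
0–1 s: ½(11 + -12)(1) = -0.5 cm/s
1–2 s: ½(-12 + 11)(1) = -0.5 cm/s
2–8 s: ½(11 + 2)(6) = 39 cm/s
8–14 s: ½(2 + 8)(6) = 30 cm/s
Δv = 68 cm/s, so v(14) = -3 + (68) = 65 cm/s.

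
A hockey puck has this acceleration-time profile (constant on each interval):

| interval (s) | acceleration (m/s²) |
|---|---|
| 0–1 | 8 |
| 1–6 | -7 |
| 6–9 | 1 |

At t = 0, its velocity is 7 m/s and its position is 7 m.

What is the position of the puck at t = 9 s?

On each constant-a segment, Δv = aΔt and Δx = v₀Δt + ½aΔt²; chain segment to segment.
0–1 s: v starts 7 m/s; Δx = 7·1 + ½·8·1² = 11 m; v ends 15 m/s.
1–6 s: v starts 15 m/s; Δx = 15·5 + ½·-7·5² = -12.5 m; v ends -20 m/s.
6–9 s: v starts -20 m/s; Δx = -20·3 + ½·1·3² = -55.5 m; v ends -17 m/s.
x(9) = 7 + Σ Δx = -50 m.

-50 m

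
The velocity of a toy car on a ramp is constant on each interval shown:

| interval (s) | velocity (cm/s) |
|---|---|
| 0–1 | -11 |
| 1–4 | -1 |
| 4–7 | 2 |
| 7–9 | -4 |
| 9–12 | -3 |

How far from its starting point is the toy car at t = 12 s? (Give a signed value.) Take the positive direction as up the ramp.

-25 cm

Displacement is the signed area under the v-t curve.
0–1 s: -11 × 1 = -11 cm
1–4 s: -1 × 3 = -3 cm
4–7 s: 2 × 3 = 6 cm
7–9 s: -4 × 2 = -8 cm
9–12 s: -3 × 3 = -9 cm
Net displacement = -25 cm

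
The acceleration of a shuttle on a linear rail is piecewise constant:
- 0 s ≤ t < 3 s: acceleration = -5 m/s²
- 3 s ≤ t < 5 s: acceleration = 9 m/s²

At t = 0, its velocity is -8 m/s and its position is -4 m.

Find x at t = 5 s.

-78.5 m

On each constant-a segment, Δv = aΔt and Δx = v₀Δt + ½aΔt²; chain segment to segment.
0–3 s: v starts -8 m/s; Δx = -8·3 + ½·-5·3² = -46.5 m; v ends -23 m/s.
3–5 s: v starts -23 m/s; Δx = -23·2 + ½·9·2² = -28 m; v ends -5 m/s.
x(5) = -4 + Σ Δx = -78.5 m.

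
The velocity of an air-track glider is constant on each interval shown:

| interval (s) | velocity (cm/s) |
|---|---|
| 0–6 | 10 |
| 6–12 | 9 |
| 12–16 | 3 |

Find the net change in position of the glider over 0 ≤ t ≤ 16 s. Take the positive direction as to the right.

Displacement is the signed area under the v-t curve.
0–6 s: 10 × 6 = 60 cm
6–12 s: 9 × 6 = 54 cm
12–16 s: 3 × 4 = 12 cm
Net displacement = 126 cm

126 cm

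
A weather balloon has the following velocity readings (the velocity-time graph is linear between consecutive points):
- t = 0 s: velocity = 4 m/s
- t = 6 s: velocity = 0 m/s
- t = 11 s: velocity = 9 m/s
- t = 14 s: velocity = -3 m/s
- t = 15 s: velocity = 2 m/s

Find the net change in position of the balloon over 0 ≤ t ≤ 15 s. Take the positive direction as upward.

43 m

Displacement is the signed area under the v-t curve.
0–6 s: ½(4 + 0)(6) = 12 m
6–11 s: ½(0 + 9)(5) = 22.5 m
11–14 s: ½(9 + -3)(3) = 9 m
14–15 s: ½(-3 + 2)(1) = -0.5 m
Net displacement = 43 m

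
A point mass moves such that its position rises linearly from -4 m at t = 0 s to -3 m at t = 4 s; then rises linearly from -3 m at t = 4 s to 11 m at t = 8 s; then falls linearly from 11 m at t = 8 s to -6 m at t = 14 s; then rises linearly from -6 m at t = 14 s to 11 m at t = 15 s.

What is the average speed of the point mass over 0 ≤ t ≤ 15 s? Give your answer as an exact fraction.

Average speed = (total path length)/(elapsed time); on a piecewise-linear x-t graph the path length is Σ|Δx|.
0–4 s: |Δx| = |-3 − -4| = 1 m
4–8 s: |Δx| = |11 − -3| = 14 m
8–14 s: |Δx| = |-6 − 11| = 17 m
14–15 s: |Δx| = |11 − -6| = 17 m
Total path = 49 m; average speed = 49/15 = 49/15 m/s.

49/15 m/s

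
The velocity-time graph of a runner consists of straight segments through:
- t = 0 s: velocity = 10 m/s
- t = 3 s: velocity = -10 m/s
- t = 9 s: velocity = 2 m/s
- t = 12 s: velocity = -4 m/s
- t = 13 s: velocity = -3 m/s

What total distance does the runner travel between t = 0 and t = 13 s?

49.5 m

Total distance travelled is ∫|v| dt — sum the magnitudes of each area piece.
0–3 s: v = 0 at t = 1.5 s; triangle areas 7.5 + 7.5 = 15 m
3–9 s: v = 0 at t = 8 s; triangle areas 25 + 1 = 26 m
9–12 s: v = 0 at t = 10 s; triangle areas 1 + 4 = 5 m
12–13 s: |½(-4 + -3)(1)| = 3.5 m
Total distance = 49.5 m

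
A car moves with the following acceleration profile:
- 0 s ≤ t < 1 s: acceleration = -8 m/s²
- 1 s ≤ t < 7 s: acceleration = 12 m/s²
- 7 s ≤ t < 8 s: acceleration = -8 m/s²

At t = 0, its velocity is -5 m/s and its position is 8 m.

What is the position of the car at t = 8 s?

192 m

On each constant-a segment, Δv = aΔt and Δx = v₀Δt + ½aΔt²; chain segment to segment.
0–1 s: v starts -5 m/s; Δx = -5·1 + ½·-8·1² = -9 m; v ends -13 m/s.
1–7 s: v starts -13 m/s; Δx = -13·6 + ½·12·6² = 138 m; v ends 59 m/s.
7–8 s: v starts 59 m/s; Δx = 59·1 + ½·-8·1² = 55 m; v ends 51 m/s.
x(8) = 8 + Σ Δx = 192 m.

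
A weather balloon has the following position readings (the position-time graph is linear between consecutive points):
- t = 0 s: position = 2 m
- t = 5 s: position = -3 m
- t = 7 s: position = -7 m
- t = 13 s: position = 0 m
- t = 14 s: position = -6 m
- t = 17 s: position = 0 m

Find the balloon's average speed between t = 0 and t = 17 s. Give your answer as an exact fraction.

28/17 m/s

Average speed = (total path length)/(elapsed time); on a piecewise-linear x-t graph the path length is Σ|Δx|.
0–5 s: |Δx| = |-3 − 2| = 5 m
5–7 s: |Δx| = |-7 − -3| = 4 m
7–13 s: |Δx| = |0 − -7| = 7 m
13–14 s: |Δx| = |-6 − 0| = 6 m
14–17 s: |Δx| = |0 − -6| = 6 m
Total path = 28 m; average speed = 28/17 = 28/17 m/s.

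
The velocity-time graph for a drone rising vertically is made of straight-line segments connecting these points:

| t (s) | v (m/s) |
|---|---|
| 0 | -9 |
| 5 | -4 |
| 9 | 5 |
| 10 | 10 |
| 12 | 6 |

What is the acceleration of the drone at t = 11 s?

-2 m/s²

Acceleration is the slope of the v-t graph on 10–12 s: (6 − 10)/(12 − 10) = -2 m/s².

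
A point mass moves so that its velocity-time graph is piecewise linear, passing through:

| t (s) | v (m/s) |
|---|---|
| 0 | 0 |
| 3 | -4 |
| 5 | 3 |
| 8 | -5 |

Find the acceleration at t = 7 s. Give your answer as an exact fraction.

-8/3 m/s²

Acceleration is the slope of the v-t graph on 5–8 s: (-5 − 3)/(8 − 5) = -8/3 m/s².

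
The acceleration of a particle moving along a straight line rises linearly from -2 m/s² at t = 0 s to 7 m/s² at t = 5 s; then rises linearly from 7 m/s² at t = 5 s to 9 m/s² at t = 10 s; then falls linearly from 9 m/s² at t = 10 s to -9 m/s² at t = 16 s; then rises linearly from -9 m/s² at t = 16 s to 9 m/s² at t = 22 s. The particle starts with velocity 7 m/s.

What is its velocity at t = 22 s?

Δv equals the area under the a-t graph; then v = v₀ + Δv.
0–5 s: ½(-2 + 7)(5) = 12.5 m/s
5–10 s: ½(7 + 9)(5) = 40 m/s
10–16 s: ½(9 + -9)(6) = 0 m/s
16–22 s: ½(-9 + 9)(6) = 0 m/s
Δv = 52.5 m/s, so v(22) = 7 + (52.5) = 59.5 m/s.

59.5 m/s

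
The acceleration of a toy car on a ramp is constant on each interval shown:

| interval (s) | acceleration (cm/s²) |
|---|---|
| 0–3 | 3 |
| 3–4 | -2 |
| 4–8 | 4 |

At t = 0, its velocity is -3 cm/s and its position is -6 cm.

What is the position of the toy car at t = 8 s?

On each constant-a segment, Δv = aΔt and Δx = v₀Δt + ½aΔt²; chain segment to segment.
0–3 s: v starts -3 cm/s; Δx = -3·3 + ½·3·3² = 4.5 cm; v ends 6 cm/s.
3–4 s: v starts 6 cm/s; Δx = 6·1 + ½·-2·1² = 5 cm; v ends 4 cm/s.
4–8 s: v starts 4 cm/s; Δx = 4·4 + ½·4·4² = 48 cm; v ends 20 cm/s.
x(8) = -6 + Σ Δx = 51.5 cm.

51.5 cm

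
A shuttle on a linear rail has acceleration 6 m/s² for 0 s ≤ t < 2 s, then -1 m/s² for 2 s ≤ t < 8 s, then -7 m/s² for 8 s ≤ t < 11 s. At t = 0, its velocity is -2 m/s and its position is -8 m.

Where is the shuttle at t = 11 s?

On each constant-a segment, Δv = aΔt and Δx = v₀Δt + ½aΔt²; chain segment to segment.
0–2 s: v starts -2 m/s; Δx = -2·2 + ½·6·2² = 8 m; v ends 10 m/s.
2–8 s: v starts 10 m/s; Δx = 10·6 + ½·-1·6² = 42 m; v ends 4 m/s.
8–11 s: v starts 4 m/s; Δx = 4·3 + ½·-7·3² = -19.5 m; v ends -17 m/s.
x(11) = -8 + Σ Δx = 22.5 m.

22.5 m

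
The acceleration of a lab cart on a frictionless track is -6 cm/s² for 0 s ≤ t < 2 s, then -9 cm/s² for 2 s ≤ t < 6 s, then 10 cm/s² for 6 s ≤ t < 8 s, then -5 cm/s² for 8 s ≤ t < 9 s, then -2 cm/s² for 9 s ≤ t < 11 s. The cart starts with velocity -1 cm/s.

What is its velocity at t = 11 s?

Δv equals the area under the a-t graph; then v = v₀ + Δv.
0–2 s: -6 × 2 = -12 cm/s
2–6 s: -9 × 4 = -36 cm/s
6–8 s: 10 × 2 = 20 cm/s
8–9 s: -5 × 1 = -5 cm/s
9–11 s: -2 × 2 = -4 cm/s
Δv = -37 cm/s, so v(11) = -1 + (-37) = -38 cm/s.

-38 cm/s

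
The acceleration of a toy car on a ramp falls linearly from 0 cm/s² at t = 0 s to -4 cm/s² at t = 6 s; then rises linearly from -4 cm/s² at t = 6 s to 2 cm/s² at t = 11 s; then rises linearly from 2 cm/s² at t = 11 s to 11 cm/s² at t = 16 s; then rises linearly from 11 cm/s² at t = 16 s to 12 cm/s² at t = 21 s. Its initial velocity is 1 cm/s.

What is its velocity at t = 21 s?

Δv equals the area under the a-t graph; then v = v₀ + Δv.
0–6 s: ½(0 + -4)(6) = -12 cm/s
6–11 s: ½(-4 + 2)(5) = -5 cm/s
11–16 s: ½(2 + 11)(5) = 32.5 cm/s
16–21 s: ½(11 + 12)(5) = 57.5 cm/s
Δv = 73 cm/s, so v(21) = 1 + (73) = 74 cm/s.

74 cm/s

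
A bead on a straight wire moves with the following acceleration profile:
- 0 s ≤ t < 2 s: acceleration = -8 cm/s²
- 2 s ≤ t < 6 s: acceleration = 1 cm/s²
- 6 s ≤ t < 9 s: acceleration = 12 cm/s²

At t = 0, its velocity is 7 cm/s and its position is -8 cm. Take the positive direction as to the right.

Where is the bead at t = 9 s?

1 cm

On each constant-a segment, Δv = aΔt and Δx = v₀Δt + ½aΔt²; chain segment to segment.
0–2 s: v starts 7 cm/s; Δx = 7·2 + ½·-8·2² = -2 cm; v ends -9 cm/s.
2–6 s: v starts -9 cm/s; Δx = -9·4 + ½·1·4² = -28 cm; v ends -5 cm/s.
6–9 s: v starts -5 cm/s; Δx = -5·3 + ½·12·3² = 39 cm; v ends 31 cm/s.
x(9) = -8 + Σ Δx = 1 cm.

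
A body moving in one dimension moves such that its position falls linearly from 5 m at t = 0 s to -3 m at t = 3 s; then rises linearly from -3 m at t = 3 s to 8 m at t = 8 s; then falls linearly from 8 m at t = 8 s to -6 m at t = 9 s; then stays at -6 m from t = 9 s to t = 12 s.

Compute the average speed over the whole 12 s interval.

2.75 m/s

Average speed = (total path length)/(elapsed time); on a piecewise-linear x-t graph the path length is Σ|Δx|.
0–3 s: |Δx| = |-3 − 5| = 8 m
3–8 s: |Δx| = |8 − -3| = 11 m
8–9 s: |Δx| = |-6 − 8| = 14 m
9–12 s: |Δx| = |-6 − -6| = 0 m
Total path = 33 m; average speed = 33/12 = 2.75 m/s.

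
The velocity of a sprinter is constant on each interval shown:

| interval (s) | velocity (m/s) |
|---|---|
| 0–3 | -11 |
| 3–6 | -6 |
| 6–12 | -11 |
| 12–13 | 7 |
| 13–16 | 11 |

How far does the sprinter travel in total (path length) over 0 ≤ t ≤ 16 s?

157 m

Distance (not displacement) is the total path length: add the absolute areas under v-t.
0–3 s: |-11| × 3 = 33 m
3–6 s: |-6| × 3 = 18 m
6–12 s: |-11| × 6 = 66 m
12–13 s: |7| × 1 = 7 m
13–16 s: |11| × 3 = 33 m
Total distance = 157 m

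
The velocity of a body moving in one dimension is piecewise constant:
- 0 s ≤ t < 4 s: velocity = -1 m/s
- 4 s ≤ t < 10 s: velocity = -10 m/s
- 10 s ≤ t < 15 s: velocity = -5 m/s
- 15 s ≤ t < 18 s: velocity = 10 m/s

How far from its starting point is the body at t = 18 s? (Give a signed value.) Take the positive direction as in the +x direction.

Displacement is the signed area under the v-t curve.
0–4 s: -1 × 4 = -4 m
4–10 s: -10 × 6 = -60 m
10–15 s: -5 × 5 = -25 m
15–18 s: 10 × 3 = 30 m
Net displacement = -59 m

-59 m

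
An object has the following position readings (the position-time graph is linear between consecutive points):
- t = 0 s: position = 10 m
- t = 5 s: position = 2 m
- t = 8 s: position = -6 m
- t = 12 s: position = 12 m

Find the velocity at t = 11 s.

4.5 m/s

Velocity is the slope of the x-t graph on 8–12 s: (12 − -6)/(12 − 8) = 4.5 m/s.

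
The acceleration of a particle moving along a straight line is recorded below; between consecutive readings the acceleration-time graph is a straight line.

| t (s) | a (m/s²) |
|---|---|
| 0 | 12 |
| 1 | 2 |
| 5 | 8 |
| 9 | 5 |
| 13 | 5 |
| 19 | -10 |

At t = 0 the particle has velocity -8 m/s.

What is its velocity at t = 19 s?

50 m/s

Δv equals the area under the a-t graph; then v = v₀ + Δv.
0–1 s: ½(12 + 2)(1) = 7 m/s
1–5 s: ½(2 + 8)(4) = 20 m/s
5–9 s: ½(8 + 5)(4) = 26 m/s
9–13 s: 5 × 4 = 20 m/s
13–19 s: ½(5 + -10)(6) = -15 m/s
Δv = 58 m/s, so v(19) = -8 + (58) = 50 m/s.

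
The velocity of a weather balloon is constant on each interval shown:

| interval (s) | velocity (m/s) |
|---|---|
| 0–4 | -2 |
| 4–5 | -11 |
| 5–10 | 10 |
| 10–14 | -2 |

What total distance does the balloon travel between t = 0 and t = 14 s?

Total distance travelled is ∫|v| dt — sum the magnitudes of each area piece.
0–4 s: |-2| × 4 = 8 m
4–5 s: |-11| × 1 = 11 m
5–10 s: |10| × 5 = 50 m
10–14 s: |-2| × 4 = 8 m
Total distance = 77 m

77 m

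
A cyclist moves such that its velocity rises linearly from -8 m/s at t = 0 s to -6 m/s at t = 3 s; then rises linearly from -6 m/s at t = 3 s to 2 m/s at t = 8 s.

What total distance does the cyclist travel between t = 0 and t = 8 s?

33.5 m

Distance (not displacement) is the total path length: add the absolute areas under v-t.
0–3 s: |½(-8 + -6)(3)| = 21 m
3–8 s: v = 0 at t = 6.75 s; triangle areas 11.25 + 1.25 = 12.5 m
Total distance = 33.5 m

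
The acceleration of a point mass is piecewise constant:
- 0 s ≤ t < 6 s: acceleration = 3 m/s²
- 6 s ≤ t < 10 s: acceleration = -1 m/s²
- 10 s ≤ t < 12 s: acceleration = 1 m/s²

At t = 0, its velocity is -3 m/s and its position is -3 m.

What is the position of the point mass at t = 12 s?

On each constant-a segment, Δv = aΔt and Δx = v₀Δt + ½aΔt²; chain segment to segment.
0–6 s: v starts -3 m/s; Δx = -3·6 + ½·3·6² = 36 m; v ends 15 m/s.
6–10 s: v starts 15 m/s; Δx = 15·4 + ½·-1·4² = 52 m; v ends 11 m/s.
10–12 s: v starts 11 m/s; Δx = 11·2 + ½·1·2² = 24 m; v ends 13 m/s.
x(12) = -3 + Σ Δx = 109 m.

109 m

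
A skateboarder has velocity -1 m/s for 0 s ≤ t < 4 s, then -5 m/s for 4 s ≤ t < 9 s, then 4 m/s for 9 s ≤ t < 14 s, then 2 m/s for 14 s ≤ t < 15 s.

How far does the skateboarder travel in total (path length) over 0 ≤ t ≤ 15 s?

51 m

Total distance travelled is ∫|v| dt — sum the magnitudes of each area piece.
0–4 s: |-1| × 4 = 4 m
4–9 s: |-5| × 5 = 25 m
9–14 s: |4| × 5 = 20 m
14–15 s: |2| × 1 = 2 m
Total distance = 51 m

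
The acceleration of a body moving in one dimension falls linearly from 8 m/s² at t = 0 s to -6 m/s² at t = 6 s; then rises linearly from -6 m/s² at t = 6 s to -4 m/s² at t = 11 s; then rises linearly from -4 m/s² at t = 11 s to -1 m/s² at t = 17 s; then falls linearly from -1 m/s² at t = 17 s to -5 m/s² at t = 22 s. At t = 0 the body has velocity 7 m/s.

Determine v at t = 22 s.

-42 m/s

Δv equals the area under the a-t graph; then v = v₀ + Δv.
0–6 s: ½(8 + -6)(6) = 6 m/s
6–11 s: ½(-6 + -4)(5) = -25 m/s
11–17 s: ½(-4 + -1)(6) = -15 m/s
17–22 s: ½(-1 + -5)(5) = -15 m/s
Δv = -49 m/s, so v(22) = 7 + (-49) = -42 m/s.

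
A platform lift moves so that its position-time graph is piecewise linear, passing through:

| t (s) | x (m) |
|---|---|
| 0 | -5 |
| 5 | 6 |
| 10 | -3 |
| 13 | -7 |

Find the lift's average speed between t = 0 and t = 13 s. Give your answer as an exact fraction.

24/13 m/s

Average speed = (total path length)/(elapsed time); on a piecewise-linear x-t graph the path length is Σ|Δx|.
0–5 s: |Δx| = |6 − -5| = 11 m
5–10 s: |Δx| = |-3 − 6| = 9 m
10–13 s: |Δx| = |-7 − -3| = 4 m
Total path = 24 m; average speed = 24/13 = 24/13 m/s.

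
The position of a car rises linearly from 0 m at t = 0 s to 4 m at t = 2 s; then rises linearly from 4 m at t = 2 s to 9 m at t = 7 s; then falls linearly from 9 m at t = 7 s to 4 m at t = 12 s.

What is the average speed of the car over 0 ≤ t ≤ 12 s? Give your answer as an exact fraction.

Average speed = (total path length)/(elapsed time); on a piecewise-linear x-t graph the path length is Σ|Δx|.
0–2 s: |Δx| = |4 − 0| = 4 m
2–7 s: |Δx| = |9 − 4| = 5 m
7–12 s: |Δx| = |4 − 9| = 5 m
Total path = 14 m; average speed = 14/12 = 7/6 m/s.

7/6 m/s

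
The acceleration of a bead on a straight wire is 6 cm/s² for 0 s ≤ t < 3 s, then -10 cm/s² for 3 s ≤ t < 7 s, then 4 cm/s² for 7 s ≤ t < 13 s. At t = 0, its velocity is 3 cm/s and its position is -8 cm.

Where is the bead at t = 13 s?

-10 cm

On each constant-a segment, Δv = aΔt and Δx = v₀Δt + ½aΔt²; chain segment to segment.
0–3 s: v starts 3 cm/s; Δx = 3·3 + ½·6·3² = 36 cm; v ends 21 cm/s.
3–7 s: v starts 21 cm/s; Δx = 21·4 + ½·-10·4² = 4 cm; v ends -19 cm/s.
7–13 s: v starts -19 cm/s; Δx = -19·6 + ½·4·6² = -42 cm; v ends 5 cm/s.
x(13) = -8 + Σ Δx = -10 cm.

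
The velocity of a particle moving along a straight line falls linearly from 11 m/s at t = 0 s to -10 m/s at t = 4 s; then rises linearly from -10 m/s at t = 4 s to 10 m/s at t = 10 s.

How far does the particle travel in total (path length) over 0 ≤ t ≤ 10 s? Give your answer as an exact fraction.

1072/21 m

Distance (not displacement) is the total path length: add the absolute areas under v-t.
0–4 s: v = 0 at t = 44/21 s; triangle areas 242/21 + 200/21 = 442/21 m
4–10 s: v = 0 at t = 7 s; triangle areas 15 + 15 = 30 m
Total distance = 1072/21 m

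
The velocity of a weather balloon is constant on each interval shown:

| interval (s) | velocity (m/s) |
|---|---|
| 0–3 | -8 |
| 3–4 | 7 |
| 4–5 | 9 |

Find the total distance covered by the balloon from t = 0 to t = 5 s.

Distance (not displacement) is the total path length: add the absolute areas under v-t.
0–3 s: |-8| × 3 = 24 m
3–4 s: |7| × 1 = 7 m
4–5 s: |9| × 1 = 9 m
Total distance = 40 m

40 m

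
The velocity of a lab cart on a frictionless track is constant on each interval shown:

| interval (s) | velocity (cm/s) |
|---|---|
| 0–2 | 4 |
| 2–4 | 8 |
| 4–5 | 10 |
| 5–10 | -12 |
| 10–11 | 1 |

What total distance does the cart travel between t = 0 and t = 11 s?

Total distance travelled is ∫|v| dt — sum the magnitudes of each area piece.
0–2 s: |4| × 2 = 8 cm
2–4 s: |8| × 2 = 16 cm
4–5 s: |10| × 1 = 10 cm
5–10 s: |-12| × 5 = 60 cm
10–11 s: |1| × 1 = 1 cm
Total distance = 95 cm

95 cm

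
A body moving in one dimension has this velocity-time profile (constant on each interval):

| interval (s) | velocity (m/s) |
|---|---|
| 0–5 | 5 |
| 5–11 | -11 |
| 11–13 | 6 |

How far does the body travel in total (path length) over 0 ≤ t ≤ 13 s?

Distance (not displacement) is the total path length: add the absolute areas under v-t.
0–5 s: |5| × 5 = 25 m
5–11 s: |-11| × 6 = 66 m
11–13 s: |6| × 2 = 12 m
Total distance = 103 m

103 m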